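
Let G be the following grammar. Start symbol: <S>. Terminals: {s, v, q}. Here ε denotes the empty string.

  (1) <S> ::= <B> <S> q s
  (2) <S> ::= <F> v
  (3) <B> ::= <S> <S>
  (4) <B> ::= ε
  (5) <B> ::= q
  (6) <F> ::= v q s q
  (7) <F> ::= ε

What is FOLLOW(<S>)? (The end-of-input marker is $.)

{$, q, v}

FIRST(<F>) = {ε, v}
FIRST(<S>) = {q, v}  (via <B> <S> q s, <F> v)
FIRST(<B>) = {ε, q, v}  (via <S> <S>)
FOLLOW(<S>) includes $ since <S> is the start symbol.
FOLLOW(<B>): in <S>::=<B> <S> q s, <B> is followed by <S> q s with FIRST {q, v}. Thus FOLLOW(<B>) = {q, v}.
FOLLOW(<S>): in <S>::=<B> <S> q s, <S> is followed by q s with FIRST {q}; in <B>::=<S> <S> (occurrence 1), <S> is followed by <S> with FIRST {q, v}; in <B>::=<S> <S> (occurrence 2), the suffix after <S> is empty, so FOLLOW(<S>) ⊇ FOLLOW(<B>) = {q, v}. Thus FOLLOW(<S>) = {$, q, v}.
FOLLOW(<F>): in <S>::=<F> v, <F> is followed by v with FIRST {v}. Thus FOLLOW(<F>) = {v}.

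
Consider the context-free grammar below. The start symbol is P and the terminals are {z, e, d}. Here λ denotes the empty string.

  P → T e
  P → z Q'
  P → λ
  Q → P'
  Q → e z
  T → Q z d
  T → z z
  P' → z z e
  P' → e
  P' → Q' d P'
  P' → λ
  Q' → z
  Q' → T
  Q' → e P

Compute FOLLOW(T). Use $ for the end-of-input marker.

FIRST(P): from P→T e we get {e, z}; from P→z Q' we get {z}; from P→λ we get {λ}. So FIRST(P) = {λ, e, z}.
FIRST(Q): from Q→P' we get {λ, e, z}; from Q→e z we get {e}. So FIRST(Q) = {λ, e, z}.
FIRST(T): from T→Q z d we get {e, z}; from T→z z we get {z}. So FIRST(T) = {e, z}.
FIRST(Q'): from Q'→z we get {z}; from Q'→T we get {e, z}; from Q'→e P we get {e}. So FIRST(Q') = {e, z}.
FIRST(P'): from P'→z z e we get {z}; from P'→e we get {e}; from P'→Q' d P' we get {e, z}; from P'→λ we get {λ}. So FIRST(P') = {λ, e, z}.
FOLLOW(P) includes $ since P is the start symbol.
FOLLOW(Q): in T→Q z d, Q is followed by z d with FIRST {z}. Thus FOLLOW(Q) = {z}.
FOLLOW(P'): in Q→P', the suffix after P' is empty, so FOLLOW(P') ⊇ FOLLOW(Q) = {z}; in P'→Q' d P', the suffix after P' is empty (adds nothing new). Thus FOLLOW(P') = {z}.
FOLLOW(P): in Q'→e P, the suffix after P is empty, so FOLLOW(P) ⊇ FOLLOW(Q') = {$, d}. Thus FOLLOW(P) = {$, d}.
FOLLOW(Q'): in P→z Q', the suffix after Q' is empty, so FOLLOW(Q') ⊇ FOLLOW(P) = {$, d}; in P'→Q' d P', Q' is followed by d P' with FIRST {d}. Thus FOLLOW(Q') = {$, d}.
FOLLOW(T): in P→T e, T is followed by e with FIRST {e}; in Q'→T, the suffix after T is empty, so FOLLOW(T) ⊇ FOLLOW(Q') = {$, d}. Thus FOLLOW(T) = {$, d, e}.

{$, d, e}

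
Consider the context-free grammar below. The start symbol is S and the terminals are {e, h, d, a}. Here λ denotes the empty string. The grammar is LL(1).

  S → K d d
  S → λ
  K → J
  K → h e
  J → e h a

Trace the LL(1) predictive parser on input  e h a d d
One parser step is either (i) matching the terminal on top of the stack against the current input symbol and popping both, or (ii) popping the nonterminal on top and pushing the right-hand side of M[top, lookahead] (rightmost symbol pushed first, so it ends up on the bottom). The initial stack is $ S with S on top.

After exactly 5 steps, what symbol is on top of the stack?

a

step 1: stack=$ S  input=e h a d d $  — expand S → K d d
step 2: stack=$ d d K  input=e h a d d $  — expand K → J
step 3: stack=$ d d J  input=e h a d d $  — expand J → e h a
step 4: stack=$ d d a h e  input=e h a d d $  — match e
step 5: stack=$ d d a h  input=h a d d $  — match h
Stack after step 5: $ d d a (top = a).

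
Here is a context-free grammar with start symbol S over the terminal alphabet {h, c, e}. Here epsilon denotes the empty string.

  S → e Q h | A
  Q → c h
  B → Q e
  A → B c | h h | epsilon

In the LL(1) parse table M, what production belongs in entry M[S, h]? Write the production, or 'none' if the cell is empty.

FIRST(Q): from Q→c h we get {c}. So FIRST(Q) = {c}.
FIRST(B): from B→Q e we get {c}. So FIRST(B) = {c}.
FIRST(A): from A→B c we get {c}; from A→h h we get {h}; from A→epsilon we get {epsilon}. So FIRST(A) = {epsilon, c, h}.
FIRST(S): from S→e Q h we get {e}; from S→A we get {epsilon, c, h}. So FIRST(S) = {epsilon, c, e, h}.
FOLLOW(S) includes $ since S is the start symbol.
FOLLOW(S): S appears on no right-hand side. Thus FOLLOW(S) = {$}.
For S → e Q h: FIRST(e Q h) = {e}, so it goes in M[S, t] for t ∈ {e}.
For S → A: FIRST(A) = {epsilon, c, h}, so it goes in M[S, t] for t ∈ {c, h}; since epsilon ∈ FIRST, also for every t ∈ FOLLOW(S) = {$}.

S → A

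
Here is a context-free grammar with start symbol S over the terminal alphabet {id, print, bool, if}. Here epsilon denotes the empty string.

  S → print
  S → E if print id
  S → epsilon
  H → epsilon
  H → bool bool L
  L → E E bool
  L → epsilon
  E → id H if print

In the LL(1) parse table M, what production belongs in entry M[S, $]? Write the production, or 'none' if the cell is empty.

S → epsilon

FIRST(H) = {epsilon, bool}
FIRST(E) = {id}
FIRST(S) = {epsilon, id, print}  (via E if print id)
FIRST(L) = {epsilon, id}  (via E E bool)
FOLLOW(S) includes $ since S is the start symbol.
FOLLOW(S): S appears on no right-hand side. Thus FOLLOW(S) = {$}.
For S → print: FIRST(print) = {print}, so it goes in M[S, t] for t ∈ {print}.
For S → E if print id: FIRST(E if print id) = {id}, so it goes in M[S, t] for t ∈ {id}.
For S → epsilon: FIRST(epsilon) = {epsilon}, so it goes in M[S, t] for t ∈ {}; since epsilon ∈ FIRST, also for every t ∈ FOLLOW(S) = {$}.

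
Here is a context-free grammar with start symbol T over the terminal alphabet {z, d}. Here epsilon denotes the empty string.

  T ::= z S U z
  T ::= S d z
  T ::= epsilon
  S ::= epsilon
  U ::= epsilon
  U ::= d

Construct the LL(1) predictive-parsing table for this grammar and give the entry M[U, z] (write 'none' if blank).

U ::= epsilon

FIRST(S) = {epsilon}
FIRST(U) = {epsilon, d}
FIRST(T) = {epsilon, d, z}  (via S d z)
FOLLOW(T) includes $ since T is the start symbol.
FOLLOW(U): in T::=z S U z, U is followed by z with FIRST {z}. Thus FOLLOW(U) = {z}.
For U ::= epsilon: FIRST(epsilon) = {epsilon}, so it goes in M[U, t] for t ∈ {}; since epsilon ∈ FIRST, also for every t ∈ FOLLOW(U) = {z}.
For U ::= d: FIRST(d) = {d}, so it goes in M[U, t] for t ∈ {d}.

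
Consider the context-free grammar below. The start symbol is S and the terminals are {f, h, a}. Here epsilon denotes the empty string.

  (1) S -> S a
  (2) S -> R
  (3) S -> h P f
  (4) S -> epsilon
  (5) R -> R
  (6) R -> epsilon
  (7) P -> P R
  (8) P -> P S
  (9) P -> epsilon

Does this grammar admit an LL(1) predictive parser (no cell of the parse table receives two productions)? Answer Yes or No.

No

FIRST(S) = {epsilon, a, h}
FIRST(R) = {epsilon}
FIRST(P) = {epsilon, a, h}
FOLLOW(S) = {$, a, f, h}
FOLLOW(R) = {$, a, f, h}
FOLLOW(P) = {a, f, h}
Cell M[P, a] receives both P -> P R and P -> P S and P -> epsilon — the grammar is not LL(1).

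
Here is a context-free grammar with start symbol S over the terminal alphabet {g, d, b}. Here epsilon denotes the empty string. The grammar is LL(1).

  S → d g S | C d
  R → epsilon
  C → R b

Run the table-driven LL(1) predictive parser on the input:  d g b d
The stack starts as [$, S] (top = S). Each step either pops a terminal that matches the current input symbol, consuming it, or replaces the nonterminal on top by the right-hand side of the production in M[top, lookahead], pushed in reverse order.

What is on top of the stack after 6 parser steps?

b

     Stack    Input      Action
  1  $ S      d g b d $  expand S → d g S
  2  $ S g d  d g b d $  match d
  3  $ S g    g b d $    match g
  4  $ S      b d $      expand S → C d
  5  $ d C    b d $      expand C → R b
  6  $ d b R  b d $      expand R → epsilon
Stack after step 6: $ d b (top = b).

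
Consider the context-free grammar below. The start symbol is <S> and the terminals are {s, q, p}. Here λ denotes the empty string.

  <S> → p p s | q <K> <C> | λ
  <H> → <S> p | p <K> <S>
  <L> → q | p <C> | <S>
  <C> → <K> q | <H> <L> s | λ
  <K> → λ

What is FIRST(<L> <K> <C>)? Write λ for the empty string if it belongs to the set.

FIRST(<S>): from <S>→p p s we get {p}; from <S>→q <K> <C> we get {q}; from <S>→λ we get {λ}. So FIRST(<S>) = {λ, p, q}.
FIRST(<K>): from <K>→λ we get {λ}. So FIRST(<K>) = {λ}.
FIRST(<H>): from <H>→<S> p we get {p, q}; from <H>→p <K> <S> we get {p}. So FIRST(<H>) = {p, q}.
FIRST(<L>): from <L>→q we get {q}; from <L>→p <C> we get {p}; from <L>→<S> we get {λ, p, q}. So FIRST(<L>) = {λ, p, q}.
FIRST(<C>): from <C>→<K> q we get {q}; from <C>→<H> <L> s we get {p, q}; from <C>→λ we get {λ}. So FIRST(<C>) = {λ, p, q}.
FIRST(<L> <K> <C>): take FIRST of each symbol in turn, carrying on past any symbol whose FIRST contains λ; result {λ, p, q}.

{λ, p, q}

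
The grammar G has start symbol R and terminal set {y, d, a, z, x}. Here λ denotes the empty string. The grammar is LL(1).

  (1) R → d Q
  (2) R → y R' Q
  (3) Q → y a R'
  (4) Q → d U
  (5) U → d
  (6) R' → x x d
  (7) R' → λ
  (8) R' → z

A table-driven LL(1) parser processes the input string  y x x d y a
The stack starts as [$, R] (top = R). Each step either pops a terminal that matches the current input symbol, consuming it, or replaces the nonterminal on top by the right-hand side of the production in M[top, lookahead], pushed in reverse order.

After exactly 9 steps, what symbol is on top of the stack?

R'

step 1: stack=$ R  input=y x x d y a $  — expand R → y R' Q
step 2: stack=$ Q R' y  input=y x x d y a $  — match y
step 3: stack=$ Q R'  input=x x d y a $  — expand R' → x x d
step 4: stack=$ Q d x x  input=x x d y a $  — match x
step 5: stack=$ Q d x  input=x d y a $  — match x
step 6: stack=$ Q d  input=d y a $  — match d
step 7: stack=$ Q  input=y a $  — expand Q → y a R'
step 8: stack=$ R' a y  input=y a $  — match y
step 9: stack=$ R' a  input=a $  — match a
Stack after step 9: $ R' (top = R').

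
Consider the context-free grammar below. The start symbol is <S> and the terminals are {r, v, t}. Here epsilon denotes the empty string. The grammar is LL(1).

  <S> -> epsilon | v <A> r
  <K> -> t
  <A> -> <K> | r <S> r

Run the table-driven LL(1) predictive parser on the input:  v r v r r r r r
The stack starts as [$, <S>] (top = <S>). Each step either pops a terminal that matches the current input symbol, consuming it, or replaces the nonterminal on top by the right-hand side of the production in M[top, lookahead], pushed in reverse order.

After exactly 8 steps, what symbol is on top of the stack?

step 1: stack=$ <S>  input=v r v r r r r r $  — expand <S> -> v <A> r
step 2: stack=$ r <A> v  input=v r v r r r r r $  — match v
step 3: stack=$ r <A>  input=r v r r r r r $  — expand <A> -> r <S> r
step 4: stack=$ r r <S> r  input=r v r r r r r $  — match r
step 5: stack=$ r r <S>  input=v r r r r r $  — expand <S> -> v <A> r
step 6: stack=$ r r r <A> v  input=v r r r r r $  — match v
step 7: stack=$ r r r <A>  input=r r r r r $  — expand <A> -> r <S> r
step 8: stack=$ r r r r <S> r  input=r r r r r $  — match r
Stack after step 8: $ r r r r <S> (top = <S>).

<S>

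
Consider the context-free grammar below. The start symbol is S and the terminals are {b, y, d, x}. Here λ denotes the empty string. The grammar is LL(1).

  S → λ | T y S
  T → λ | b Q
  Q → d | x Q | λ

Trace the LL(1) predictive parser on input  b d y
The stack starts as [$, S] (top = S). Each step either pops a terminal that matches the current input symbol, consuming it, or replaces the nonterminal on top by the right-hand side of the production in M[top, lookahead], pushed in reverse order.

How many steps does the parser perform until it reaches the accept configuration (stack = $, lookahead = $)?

7

     Stack      Input    Action
  1  $ S        b d y $  expand S → T y S
  2  $ S y T    b d y $  expand T → b Q
  3  $ S y Q b  b d y $  match b
  4  $ S y Q    d y $    expand Q → d
  5  $ S y d    d y $    match d
  6  $ S y      y $      match y
  7  $ S        $        expand S → λ
Accept reached after 7 steps.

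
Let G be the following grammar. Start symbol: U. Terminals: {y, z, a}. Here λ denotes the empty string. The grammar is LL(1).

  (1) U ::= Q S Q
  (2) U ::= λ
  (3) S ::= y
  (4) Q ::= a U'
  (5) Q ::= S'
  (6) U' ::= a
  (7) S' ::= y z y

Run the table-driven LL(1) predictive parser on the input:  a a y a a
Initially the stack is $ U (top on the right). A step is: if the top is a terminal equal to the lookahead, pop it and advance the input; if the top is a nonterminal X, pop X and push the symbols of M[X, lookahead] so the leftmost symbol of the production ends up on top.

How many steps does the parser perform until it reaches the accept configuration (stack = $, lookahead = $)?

11

step 1: stack=$ U  input=a a y a a $  — expand U ::= Q S Q
step 2: stack=$ Q S Q  input=a a y a a $  — expand Q ::= a U'
step 3: stack=$ Q S U' a  input=a a y a a $  — match a
step 4: stack=$ Q S U'  input=a y a a $  — expand U' ::= a
step 5: stack=$ Q S a  input=a y a a $  — match a
step 6: stack=$ Q S  input=y a a $  — expand S ::= y
step 7: stack=$ Q y  input=y a a $  — match y
step 8: stack=$ Q  input=a a $  — expand Q ::= a U'
step 9: stack=$ U' a  input=a a $  — match a
step 10: stack=$ U'  input=a $  — expand U' ::= a
step 11: stack=$ a  input=a $  — match a
Accept reached after 11 steps.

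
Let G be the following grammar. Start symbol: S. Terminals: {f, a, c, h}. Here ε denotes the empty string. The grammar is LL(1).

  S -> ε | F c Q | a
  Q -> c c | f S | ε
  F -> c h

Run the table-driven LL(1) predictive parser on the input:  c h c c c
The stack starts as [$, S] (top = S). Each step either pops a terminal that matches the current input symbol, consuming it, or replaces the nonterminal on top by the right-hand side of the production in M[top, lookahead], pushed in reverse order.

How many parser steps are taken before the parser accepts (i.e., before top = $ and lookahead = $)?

8

step 1: stack=$ S  input=c h c c c $  — expand S -> F c Q
step 2: stack=$ Q c F  input=c h c c c $  — expand F -> c h
step 3: stack=$ Q c h c  input=c h c c c $  — match c
step 4: stack=$ Q c h  input=h c c c $  — match h
step 5: stack=$ Q c  input=c c c $  — match c
step 6: stack=$ Q  input=c c $  — expand Q -> c c
step 7: stack=$ c c  input=c c $  — match c
step 8: stack=$ c  input=c $  — match c
Accept reached after 8 steps.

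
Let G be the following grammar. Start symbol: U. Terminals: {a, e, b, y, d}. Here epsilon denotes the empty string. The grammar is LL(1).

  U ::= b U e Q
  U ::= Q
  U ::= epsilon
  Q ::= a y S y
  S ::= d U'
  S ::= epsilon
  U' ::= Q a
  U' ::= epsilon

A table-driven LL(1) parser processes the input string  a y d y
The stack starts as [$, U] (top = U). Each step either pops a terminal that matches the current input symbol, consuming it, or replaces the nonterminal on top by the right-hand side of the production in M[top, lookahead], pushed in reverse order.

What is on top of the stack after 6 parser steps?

     Stack      Input      Action
  1  $ U        a y d y $  expand U ::= Q
  2  $ Q        a y d y $  expand Q ::= a y S y
  3  $ y S y a  a y d y $  match a
  4  $ y S y    y d y $    match y
  5  $ y S      d y $      expand S ::= d U'
  6  $ y U' d   d y $      match d
Stack after step 6: $ y U' (top = U').

U'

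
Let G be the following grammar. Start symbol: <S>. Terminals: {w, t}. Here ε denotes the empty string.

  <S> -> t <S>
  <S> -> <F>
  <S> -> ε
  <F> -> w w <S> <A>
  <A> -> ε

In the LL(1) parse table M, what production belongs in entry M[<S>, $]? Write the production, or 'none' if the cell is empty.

<S> -> ε

FIRST(<F>) = {w}
FIRST(<A>) = {ε}
FIRST(<S>) = {ε, t, w}  (via <F>)
FOLLOW(<S>) includes $ since <S> is the start symbol.
FOLLOW(<S>): in <S>->t <S>, the suffix after <S> is empty (adds nothing new); in <F>->w w <S> <A>, <S> is followed by <A> with FIRST {ε}; in <F>->w w <S> <A>, the suffix after <S> is nullable, so FOLLOW(<S>) ⊇ FOLLOW(<F>) = {$}. Thus FOLLOW(<S>) = {$}.
FOLLOW(<F>): in <S>-><F>, the suffix after <F> is empty, so FOLLOW(<F>) ⊇ FOLLOW(<S>) = {$}. Thus FOLLOW(<F>) = {$}.
For <S> -> t <S>: FIRST(t <S>) = {t}, so it goes in M[<S>, t] for t ∈ {t}.
For <S> -> <F>: FIRST(<F>) = {w}, so it goes in M[<S>, t] for t ∈ {w}.
For <S> -> ε: FIRST(ε) = {ε}, so it goes in M[<S>, t] for t ∈ {}; since ε ∈ FIRST, also for every t ∈ FOLLOW(<S>) = {$}.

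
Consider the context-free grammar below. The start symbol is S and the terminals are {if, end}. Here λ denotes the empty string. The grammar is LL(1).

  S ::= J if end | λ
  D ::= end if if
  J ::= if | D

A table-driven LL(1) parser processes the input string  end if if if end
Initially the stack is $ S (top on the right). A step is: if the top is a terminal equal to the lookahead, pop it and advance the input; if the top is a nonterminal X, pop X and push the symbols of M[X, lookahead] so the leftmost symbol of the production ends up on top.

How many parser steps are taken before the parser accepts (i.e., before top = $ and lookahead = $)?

     Stack               Input               Action
  1  $ S                 end if if if end $  expand S ::= J if end
  2  $ end if J          end if if if end $  expand J ::= D
  3  $ end if D          end if if if end $  expand D ::= end if if
  4  $ end if if if end  end if if if end $  match end
  5  $ end if if if      if if if end $      match if
  6  $ end if if         if if end $         match if
  7  $ end if            if end $            match if
  8  $ end               end $               match end
Accept reached after 8 steps.

8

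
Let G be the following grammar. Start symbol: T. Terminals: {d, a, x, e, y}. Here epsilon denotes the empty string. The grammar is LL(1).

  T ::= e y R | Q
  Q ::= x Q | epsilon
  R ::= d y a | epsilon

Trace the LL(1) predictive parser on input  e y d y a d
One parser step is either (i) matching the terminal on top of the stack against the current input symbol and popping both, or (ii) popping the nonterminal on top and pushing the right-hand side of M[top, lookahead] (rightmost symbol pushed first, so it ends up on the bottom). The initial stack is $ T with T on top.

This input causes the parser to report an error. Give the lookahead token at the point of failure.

d

step 1: stack=$ T  input=e y d y a d $  — expand T ::= e y R
step 2: stack=$ R y e  input=e y d y a d $  — match e
step 3: stack=$ R y  input=y d y a d $  — match y
step 4: stack=$ R  input=d y a d $  — expand R ::= d y a
step 5: stack=$ a y d  input=d y a d $  — match d
step 6: stack=$ a y  input=y a d $  — match y
step 7: stack=$ a  input=a d $  — match a
step 8: stack=$  input=d $  — error: stack empty but input remains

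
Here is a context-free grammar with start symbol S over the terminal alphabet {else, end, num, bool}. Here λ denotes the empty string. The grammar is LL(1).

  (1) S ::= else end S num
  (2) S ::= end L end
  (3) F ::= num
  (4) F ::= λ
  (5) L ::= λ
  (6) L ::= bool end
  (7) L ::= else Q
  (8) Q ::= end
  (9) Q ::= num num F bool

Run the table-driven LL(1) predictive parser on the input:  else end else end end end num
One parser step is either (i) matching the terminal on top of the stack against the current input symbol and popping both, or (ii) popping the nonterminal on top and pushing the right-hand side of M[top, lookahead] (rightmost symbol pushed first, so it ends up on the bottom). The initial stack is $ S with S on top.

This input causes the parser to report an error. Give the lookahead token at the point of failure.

      Stack                 Input                            Action
   1  $ S                   else end else end end end num $  expand S ::= else end S num
   2  $ num S end else      else end else end end end num $  match else
   3  $ num S end           end else end end end num $       match end
   4  $ num S               else end end end num $           expand S ::= else end S num
   5  $ num num S end else  else end end end num $           match else
   6  $ num num S end       end end end num $                match end
   7  $ num num S           end end num $                    expand S ::= end L end
   8  $ num num end L end   end end num $                    match end
   9  $ num num end L       end num $                        expand L ::= λ
  10  $ num num end         end num $                        match end
  11  $ num num             num $                            match num
  12  $ num                 $                                error: top is terminal num but lookahead is $

$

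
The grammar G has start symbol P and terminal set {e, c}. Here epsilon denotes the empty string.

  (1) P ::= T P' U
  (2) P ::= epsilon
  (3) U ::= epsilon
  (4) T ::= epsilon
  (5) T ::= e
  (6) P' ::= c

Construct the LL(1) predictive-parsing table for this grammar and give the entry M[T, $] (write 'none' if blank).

none

FIRST(U): from U::=epsilon we get {epsilon}. So FIRST(U) = {epsilon}.
FIRST(T): from T::=epsilon we get {epsilon}; from T::=e we get {e}. So FIRST(T) = {epsilon, e}.
FIRST(P'): from P'::=c we get {c}. So FIRST(P') = {c}.
FIRST(P): from P::=T P' U we get {c, e}; from P::=epsilon we get {epsilon}. So FIRST(P) = {epsilon, c, e}.
FOLLOW(P) includes $ since P is the start symbol.
FOLLOW(T): in P::=T P' U, T is followed by P' U with FIRST {c}. Thus FOLLOW(T) = {c}.
For T ::= epsilon: FIRST(epsilon) = {epsilon}, so it goes in M[T, t] for t ∈ {}; since epsilon ∈ FIRST, also for every t ∈ FOLLOW(T) = {c}.
For T ::= e: FIRST(e) = {e}, so it goes in M[T, t] for t ∈ {e}.
None of these place a production in M[T, $].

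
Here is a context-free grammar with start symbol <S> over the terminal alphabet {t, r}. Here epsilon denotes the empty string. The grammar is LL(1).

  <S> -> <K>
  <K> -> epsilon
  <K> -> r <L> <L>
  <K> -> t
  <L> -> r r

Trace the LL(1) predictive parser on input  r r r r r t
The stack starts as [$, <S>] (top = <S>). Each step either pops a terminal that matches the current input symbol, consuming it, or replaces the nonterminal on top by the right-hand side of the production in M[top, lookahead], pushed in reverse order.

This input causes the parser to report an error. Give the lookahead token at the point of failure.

      Stack        Input          Action
   1  $ <S>        r r r r r t $  expand <S> -> <K>
   2  $ <K>        r r r r r t $  expand <K> -> r <L> <L>
   3  $ <L> <L> r  r r r r r t $  match r
   4  $ <L> <L>    r r r r t $    expand <L> -> r r
   5  $ <L> r r    r r r r t $    match r
   6  $ <L> r      r r r t $      match r
   7  $ <L>        r r t $        expand <L> -> r r
   8  $ r r        r r t $        match r
   9  $ r          r t $          match r
  10  $            t $            error: stack empty but input remains

t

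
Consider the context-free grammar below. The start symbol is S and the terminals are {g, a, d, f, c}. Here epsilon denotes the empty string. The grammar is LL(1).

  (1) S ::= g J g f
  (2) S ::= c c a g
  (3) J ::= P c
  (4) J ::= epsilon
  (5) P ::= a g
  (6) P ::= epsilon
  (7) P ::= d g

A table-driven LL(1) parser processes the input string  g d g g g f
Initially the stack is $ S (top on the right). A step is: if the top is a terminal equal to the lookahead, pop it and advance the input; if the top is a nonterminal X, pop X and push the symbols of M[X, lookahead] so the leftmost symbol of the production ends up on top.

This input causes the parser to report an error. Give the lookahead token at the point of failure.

step 1: stack=$ S  input=g d g g g f $  — expand S ::= g J g f
step 2: stack=$ f g J g  input=g d g g g f $  — match g
step 3: stack=$ f g J  input=d g g g f $  — expand J ::= P c
step 4: stack=$ f g c P  input=d g g g f $  — expand P ::= d g
step 5: stack=$ f g c g d  input=d g g g f $  — match d
step 6: stack=$ f g c g  input=g g g f $  — match g
step 7: stack=$ f g c  input=g g f $  — error: top is terminal c but lookahead is g

g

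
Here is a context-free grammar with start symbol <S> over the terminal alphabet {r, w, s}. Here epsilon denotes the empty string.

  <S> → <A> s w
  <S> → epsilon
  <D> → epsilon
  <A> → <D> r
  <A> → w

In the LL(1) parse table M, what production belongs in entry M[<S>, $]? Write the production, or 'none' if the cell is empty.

<S> → epsilon

FIRST(<D>) = {epsilon}
FIRST(<A>) = {r, w}  (via <D> r)
FIRST(<S>) = {epsilon, r, w}  (via <A> s w)
FOLLOW(<S>) includes $ since <S> is the start symbol.
FOLLOW(<S>): <S> appears on no right-hand side. Thus FOLLOW(<S>) = {$}.
For <S> → <A> s w: FIRST(<A> s w) = {r, w}, so it goes in M[<S>, t] for t ∈ {r, w}.
For <S> → epsilon: FIRST(epsilon) = {epsilon}, so it goes in M[<S>, t] for t ∈ {}; since epsilon ∈ FIRST, also for every t ∈ FOLLOW(<S>) = {$}.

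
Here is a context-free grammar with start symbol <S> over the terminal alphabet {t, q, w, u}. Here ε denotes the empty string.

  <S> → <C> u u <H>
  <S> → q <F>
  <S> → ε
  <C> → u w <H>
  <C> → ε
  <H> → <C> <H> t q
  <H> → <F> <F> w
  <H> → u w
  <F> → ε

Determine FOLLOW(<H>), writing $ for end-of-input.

FIRST(<C>) = {ε, u}
FIRST(<F>) = {ε}
FIRST(<S>) = {ε, q, u}  (via <C> u u <H>)
FIRST(<H>) = {u, w}  (via <C> <H> t q, <F> <F> w)
FOLLOW(<S>) includes $ since <S> is the start symbol.
FOLLOW(<S>): <S> appears on no right-hand side. Thus FOLLOW(<S>) = {$}.
FOLLOW(<C>): in <S>→<C> u u <H>, <C> is followed by u u <H> with FIRST {u}; in <H>→<C> <H> t q, <C> is followed by <H> t q with FIRST {u, w}. Thus FOLLOW(<C>) = {u, w}.
FOLLOW(<H>): in <S>→<C> u u <H>, the suffix after <H> is empty, so FOLLOW(<H>) ⊇ FOLLOW(<S>) = {$}; in <C>→u w <H>, the suffix after <H> is empty, so FOLLOW(<H>) ⊇ FOLLOW(<C>) = {u, w}; in <H>→<C> <H> t q, <H> is followed by t q with FIRST {t}. Thus FOLLOW(<H>) = {$, t, u, w}.
FOLLOW(<F>): in <S>→q <F>, the suffix after <F> is empty, so FOLLOW(<F>) ⊇ FOLLOW(<S>) = {$}; in <H>→<F> <F> w (occurrence 1), <F> is followed by <F> w with FIRST {w}; in <H>→<F> <F> w (occurrence 2), <F> is followed by w with FIRST {w}. Thus FOLLOW(<F>) = {$, w}.

{$, t, u, w}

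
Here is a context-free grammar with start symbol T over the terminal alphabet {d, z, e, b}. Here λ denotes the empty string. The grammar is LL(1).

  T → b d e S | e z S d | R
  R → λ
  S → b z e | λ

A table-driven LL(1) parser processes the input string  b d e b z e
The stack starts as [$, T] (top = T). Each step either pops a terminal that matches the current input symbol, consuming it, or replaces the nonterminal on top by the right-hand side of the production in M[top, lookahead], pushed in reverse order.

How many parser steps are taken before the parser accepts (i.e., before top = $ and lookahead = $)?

8

     Stack      Input          Action
  1  $ T        b d e b z e $  expand T → b d e S
  2  $ S e d b  b d e b z e $  match b
  3  $ S e d    d e b z e $    match d
  4  $ S e      e b z e $      match e
  5  $ S        b z e $        expand S → b z e
  6  $ e z b    b z e $        match b
  7  $ e z      z e $          match z
  8  $ e        e $            match e
Accept reached after 8 steps.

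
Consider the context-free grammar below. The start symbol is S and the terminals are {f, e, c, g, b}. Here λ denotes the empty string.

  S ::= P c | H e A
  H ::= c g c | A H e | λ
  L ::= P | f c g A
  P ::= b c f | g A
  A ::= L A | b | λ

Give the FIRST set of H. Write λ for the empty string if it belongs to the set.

FIRST(P): from P::=b c f we get {b}; from P::=g A we get {g}. So FIRST(P) = {b, g}.
FIRST(L): from L::=P we get {b, g}; from L::=f c g A we get {f}. So FIRST(L) = {b, f, g}.
FIRST(A): from A::=L A we get {b, f, g}; from A::=b we get {b}; from A::=λ we get {λ}. So FIRST(A) = {λ, b, f, g}.
FIRST(H): from H::=c g c we get {c}; from H::=A H e we get {b, c, e, f, g}; from H::=λ we get {λ}. So FIRST(H) = {λ, b, c, e, f, g}.
FIRST(S): from S::=P c we get {b, g}; from S::=H e A we get {b, c, e, f, g}. So FIRST(S) = {b, c, e, f, g}.

{λ, b, c, e, f, g}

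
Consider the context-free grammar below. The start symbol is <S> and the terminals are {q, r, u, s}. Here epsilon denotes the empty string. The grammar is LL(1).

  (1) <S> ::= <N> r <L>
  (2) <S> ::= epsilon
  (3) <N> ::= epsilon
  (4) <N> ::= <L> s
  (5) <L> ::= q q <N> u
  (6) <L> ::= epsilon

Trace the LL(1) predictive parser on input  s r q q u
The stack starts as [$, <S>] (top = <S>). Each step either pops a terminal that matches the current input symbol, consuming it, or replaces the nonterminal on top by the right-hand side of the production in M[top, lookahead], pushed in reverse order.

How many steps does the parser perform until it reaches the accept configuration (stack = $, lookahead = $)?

step 1: stack=$ <S>  input=s r q q u $  — expand <S> ::= <N> r <L>
step 2: stack=$ <L> r <N>  input=s r q q u $  — expand <N> ::= <L> s
step 3: stack=$ <L> r s <L>  input=s r q q u $  — expand <L> ::= epsilon
step 4: stack=$ <L> r s  input=s r q q u $  — match s
step 5: stack=$ <L> r  input=r q q u $  — match r
step 6: stack=$ <L>  input=q q u $  — expand <L> ::= q q <N> u
step 7: stack=$ u <N> q q  input=q q u $  — match q
step 8: stack=$ u <N> q  input=q u $  — match q
step 9: stack=$ u <N>  input=u $  — expand <N> ::= epsilon
step 10: stack=$ u  input=u $  — match u
Accept reached after 10 steps.

10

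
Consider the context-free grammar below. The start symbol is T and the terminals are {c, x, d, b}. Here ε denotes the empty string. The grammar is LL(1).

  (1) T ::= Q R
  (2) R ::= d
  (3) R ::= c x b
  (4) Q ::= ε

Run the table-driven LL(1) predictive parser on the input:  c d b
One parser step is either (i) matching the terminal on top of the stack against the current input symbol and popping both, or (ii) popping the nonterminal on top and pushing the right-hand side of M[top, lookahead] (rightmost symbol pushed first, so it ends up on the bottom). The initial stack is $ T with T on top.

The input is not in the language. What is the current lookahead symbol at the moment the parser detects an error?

     Stack    Input    Action
  1  $ T      c d b $  expand T ::= Q R
  2  $ R Q    c d b $  expand Q ::= ε
  3  $ R      c d b $  expand R ::= c x b
  4  $ b x c  c d b $  match c
  5  $ b x    d b $    error: top is terminal x but lookahead is d

d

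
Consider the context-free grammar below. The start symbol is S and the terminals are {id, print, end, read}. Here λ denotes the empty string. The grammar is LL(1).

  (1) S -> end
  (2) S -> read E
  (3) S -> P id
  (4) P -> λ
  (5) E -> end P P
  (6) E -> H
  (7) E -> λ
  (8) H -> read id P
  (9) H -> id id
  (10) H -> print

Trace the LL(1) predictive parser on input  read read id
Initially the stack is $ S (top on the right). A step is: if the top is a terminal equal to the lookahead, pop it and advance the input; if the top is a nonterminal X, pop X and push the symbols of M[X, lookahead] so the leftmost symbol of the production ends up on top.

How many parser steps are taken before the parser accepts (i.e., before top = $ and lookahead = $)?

7

     Stack        Input           Action
  1  $ S          read read id $  expand S -> read E
  2  $ E read     read read id $  match read
  3  $ E          read id $       expand E -> H
  4  $ H          read id $       expand H -> read id P
  5  $ P id read  read id $       match read
  6  $ P id       id $            match id
  7  $ P          $               expand P -> λ
Accept reached after 7 steps.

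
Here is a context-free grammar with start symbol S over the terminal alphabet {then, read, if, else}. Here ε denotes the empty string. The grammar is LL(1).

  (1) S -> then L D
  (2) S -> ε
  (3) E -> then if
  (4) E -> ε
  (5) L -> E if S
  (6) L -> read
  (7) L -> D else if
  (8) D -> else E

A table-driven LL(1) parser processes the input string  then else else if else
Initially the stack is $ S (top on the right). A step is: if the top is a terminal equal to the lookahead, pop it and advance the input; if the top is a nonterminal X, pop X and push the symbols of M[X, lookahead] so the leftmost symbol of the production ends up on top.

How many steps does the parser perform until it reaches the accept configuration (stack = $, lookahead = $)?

11

step 1: stack=$ S  input=then else else if else $  — expand S -> then L D
step 2: stack=$ D L then  input=then else else if else $  — match then
step 3: stack=$ D L  input=else else if else $  — expand L -> D else if
step 4: stack=$ D if else D  input=else else if else $  — expand D -> else E
step 5: stack=$ D if else E else  input=else else if else $  — match else
step 6: stack=$ D if else E  input=else if else $  — expand E -> ε
step 7: stack=$ D if else  input=else if else $  — match else
step 8: stack=$ D if  input=if else $  — match if
step 9: stack=$ D  input=else $  — expand D -> else E
step 10: stack=$ E else  input=else $  — match else
step 11: stack=$ E  input=$  — expand E -> ε
Accept reached after 11 steps.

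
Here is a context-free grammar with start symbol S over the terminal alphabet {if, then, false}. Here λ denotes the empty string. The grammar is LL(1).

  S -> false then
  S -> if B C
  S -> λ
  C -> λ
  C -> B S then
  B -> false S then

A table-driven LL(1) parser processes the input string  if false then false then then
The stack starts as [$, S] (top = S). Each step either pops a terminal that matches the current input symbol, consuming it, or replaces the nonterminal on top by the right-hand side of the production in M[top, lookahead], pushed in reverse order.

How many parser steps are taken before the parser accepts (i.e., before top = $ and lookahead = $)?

step 1: stack=$ S  input=if false then false then then $  — expand S -> if B C
step 2: stack=$ C B if  input=if false then false then then $  — match if
step 3: stack=$ C B  input=false then false then then $  — expand B -> false S then
step 4: stack=$ C then S false  input=false then false then then $  — match false
step 5: stack=$ C then S  input=then false then then $  — expand S -> λ
step 6: stack=$ C then  input=then false then then $  — match then
step 7: stack=$ C  input=false then then $  — expand C -> B S then
step 8: stack=$ then S B  input=false then then $  — expand B -> false S then
step 9: stack=$ then S then S false  input=false then then $  — match false
step 10: stack=$ then S then S  input=then then $  — expand S -> λ
step 11: stack=$ then S then  input=then then $  — match then
step 12: stack=$ then S  input=then $  — expand S -> λ
step 13: stack=$ then  input=then $  — match then
Accept reached after 13 steps.

13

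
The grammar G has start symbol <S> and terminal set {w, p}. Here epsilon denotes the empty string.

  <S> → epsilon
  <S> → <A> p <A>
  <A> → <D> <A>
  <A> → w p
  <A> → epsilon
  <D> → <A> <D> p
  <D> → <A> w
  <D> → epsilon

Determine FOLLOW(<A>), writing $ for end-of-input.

FIRST(<S>): from <S>→epsilon we get {epsilon}; from <S>→<A> p <A> we get {p, w}. So FIRST(<S>) = {epsilon, p, w}.
FIRST(<A>): from <A>→<D> <A> we get {epsilon, p, w}; from <A>→w p we get {w}; from <A>→epsilon we get {epsilon}. So FIRST(<A>) = {epsilon, p, w}.
FIRST(<D>): from <D>→<A> <D> p we get {p, w}; from <D>→<A> w we get {p, w}; from <D>→epsilon we get {epsilon}. So FIRST(<D>) = {epsilon, p, w}.
FOLLOW(<S>) includes $ since <S> is the start symbol.
FOLLOW(<S>): <S> appears on no right-hand side. Thus FOLLOW(<S>) = {$}.
FOLLOW(<A>): in <S>→<A> p <A> (occurrence 1), <A> is followed by p <A> with FIRST {p}; in <S>→<A> p <A> (occurrence 2), the suffix after <A> is empty, so FOLLOW(<A>) ⊇ FOLLOW(<S>) = {$}; in <A>→<D> <A>, the suffix after <A> is empty (adds nothing new); in <D>→<A> <D> p, <A> is followed by <D> p with FIRST {p, w}; in <D>→<A> w, <A> is followed by w with FIRST {w}. Thus FOLLOW(<A>) = {$, p, w}.
FOLLOW(<D>): in <A>→<D> <A>, <D> is followed by <A> with FIRST {epsilon, p, w}; in <A>→<D> <A>, the suffix after <D> is nullable, so FOLLOW(<D>) ⊇ FOLLOW(<A>) = {$, p, w}; in <D>→<A> <D> p, <D> is followed by p with FIRST {p}. Thus FOLLOW(<D>) = {$, p, w}.

{$, p, w}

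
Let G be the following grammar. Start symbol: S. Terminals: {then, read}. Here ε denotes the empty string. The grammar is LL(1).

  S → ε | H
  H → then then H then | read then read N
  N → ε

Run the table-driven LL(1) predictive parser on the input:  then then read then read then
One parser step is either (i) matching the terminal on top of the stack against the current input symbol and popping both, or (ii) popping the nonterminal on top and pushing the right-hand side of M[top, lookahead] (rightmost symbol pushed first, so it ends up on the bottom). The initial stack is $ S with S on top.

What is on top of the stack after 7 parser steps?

read

     Stack                    Input                            Action
  1  $ S                      then then read then read then $  expand S → H
  2  $ H                      then then read then read then $  expand H → then then H then
  3  $ then H then then       then then read then read then $  match then
  4  $ then H then            then read then read then $       match then
  5  $ then H                 read then read then $            expand H → read then read N
  6  $ then N read then read  read then read then $            match read
  7  $ then N read then       then read then $                 match then
Stack after step 7: $ then N read (top = read).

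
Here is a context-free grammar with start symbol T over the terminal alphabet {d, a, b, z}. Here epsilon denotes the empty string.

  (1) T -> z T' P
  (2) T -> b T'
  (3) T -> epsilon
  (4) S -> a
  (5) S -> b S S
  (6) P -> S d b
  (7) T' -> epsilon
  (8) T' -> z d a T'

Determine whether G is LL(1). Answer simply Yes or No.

FIRST(T) = {epsilon, b, z}
FIRST(S) = {a, b}
FIRST(P) = {a, b}
FIRST(T') = {epsilon, z}
FOLLOW(T) = {$}
FOLLOW(S) = {a, b, d}
FOLLOW(P) = {$}
FOLLOW(T') = {$, a, b}
Each cell of M receives at most one production.

Yes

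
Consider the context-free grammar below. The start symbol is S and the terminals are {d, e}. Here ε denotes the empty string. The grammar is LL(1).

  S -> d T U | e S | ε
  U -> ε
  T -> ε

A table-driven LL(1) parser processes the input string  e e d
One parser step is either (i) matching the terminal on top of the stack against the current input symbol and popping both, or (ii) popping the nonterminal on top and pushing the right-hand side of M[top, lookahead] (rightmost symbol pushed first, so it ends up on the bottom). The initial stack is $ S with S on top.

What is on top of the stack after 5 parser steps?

step 1: stack=$ S  input=e e d $  — expand S -> e S
step 2: stack=$ S e  input=e e d $  — match e
step 3: stack=$ S  input=e d $  — expand S -> e S
step 4: stack=$ S e  input=e d $  — match e
step 5: stack=$ S  input=d $  — expand S -> d T U
Stack after step 5: $ U T d (top = d).

d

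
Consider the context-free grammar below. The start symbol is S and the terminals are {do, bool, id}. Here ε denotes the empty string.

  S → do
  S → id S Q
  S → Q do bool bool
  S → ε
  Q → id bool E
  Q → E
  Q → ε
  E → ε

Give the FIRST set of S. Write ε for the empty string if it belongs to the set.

{ε, do, id}

FIRST(E): from E→ε we get {ε}. So FIRST(E) = {ε}.
FIRST(Q): from Q→id bool E we get {id}; from Q→E we get {ε}; from Q→ε we get {ε}. So FIRST(Q) = {ε, id}.
FIRST(S): from S→do we get {do}; from S→id S Q we get {id}; from S→Q do bool bool we get {do, id}; from S→ε we get {ε}. So FIRST(S) = {ε, do, id}.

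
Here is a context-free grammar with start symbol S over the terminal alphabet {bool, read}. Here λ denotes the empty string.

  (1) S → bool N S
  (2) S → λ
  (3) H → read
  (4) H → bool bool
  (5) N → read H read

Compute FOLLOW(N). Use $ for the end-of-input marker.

{$, bool}

FIRST(S) = {λ, bool}
FIRST(H) = {bool, read}
FIRST(N) = {read}
FOLLOW(S) includes $ since S is the start symbol.
FOLLOW(S): in S→bool N S, the suffix after S is empty (adds nothing new). Thus FOLLOW(S) = {$}.
FOLLOW(H): in N→read H read, H is followed by read with FIRST {read}. Thus FOLLOW(H) = {read}.
FOLLOW(N): in S→bool N S, N is followed by S with FIRST {λ, bool}; in S→bool N S, the suffix after N is nullable, so FOLLOW(N) ⊇ FOLLOW(S) = {$}. Thus FOLLOW(N) = {$, bool}.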